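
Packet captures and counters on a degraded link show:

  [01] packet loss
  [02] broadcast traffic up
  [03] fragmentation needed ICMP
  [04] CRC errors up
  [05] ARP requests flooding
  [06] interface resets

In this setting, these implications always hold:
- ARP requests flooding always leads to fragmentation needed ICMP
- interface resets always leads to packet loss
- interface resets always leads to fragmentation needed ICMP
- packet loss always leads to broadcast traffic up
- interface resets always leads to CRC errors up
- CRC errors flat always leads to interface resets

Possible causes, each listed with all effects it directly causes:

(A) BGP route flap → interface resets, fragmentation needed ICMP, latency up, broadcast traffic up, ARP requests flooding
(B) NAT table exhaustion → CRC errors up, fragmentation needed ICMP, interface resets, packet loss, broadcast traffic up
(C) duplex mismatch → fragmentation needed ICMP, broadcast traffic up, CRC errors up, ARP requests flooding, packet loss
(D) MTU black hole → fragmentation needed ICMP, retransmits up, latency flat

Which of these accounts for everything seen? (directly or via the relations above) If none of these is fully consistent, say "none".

A

Testing each hypothesis:
(A) BGP route flap — accounts for every observation (packet loss via interface resets → packet loss)
(B) NAT table exhaustion — does not account for ARP requests flooding
(C) duplex mismatch — packet loss match; broadcast traffic up match; fragmentation needed ICMP match; CRC errors up match; ARP requests flooding match; interface resets miss
(D) MTU black hole — packet loss miss; broadcast traffic up miss; fragmentation needed ICMP match; CRC errors up miss; ARP requests flooding miss; interface resets miss
(A) alone accounts for all the evidence.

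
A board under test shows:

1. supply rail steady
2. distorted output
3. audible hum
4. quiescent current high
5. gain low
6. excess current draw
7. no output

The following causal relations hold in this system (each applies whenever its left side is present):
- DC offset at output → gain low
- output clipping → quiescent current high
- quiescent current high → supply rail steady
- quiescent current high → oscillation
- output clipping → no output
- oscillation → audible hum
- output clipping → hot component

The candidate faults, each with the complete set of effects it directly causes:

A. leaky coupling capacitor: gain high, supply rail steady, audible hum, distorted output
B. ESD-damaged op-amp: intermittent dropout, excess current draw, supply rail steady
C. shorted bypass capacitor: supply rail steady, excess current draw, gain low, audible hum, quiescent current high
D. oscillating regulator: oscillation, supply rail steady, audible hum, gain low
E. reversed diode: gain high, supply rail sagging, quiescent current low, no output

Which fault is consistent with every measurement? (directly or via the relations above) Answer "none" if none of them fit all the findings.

none

Testing each hypothesis:
(A) leaky coupling capacitor — fails on quiescent current high, gain low, excess current draw, no output (predicts gain high, not gain low)
(B) ESD-damaged op-amp — supply rail steady +; distorted output -; audible hum -; quiescent current high -; gain low -; excess current draw +; no output -
(C) shorted bypass capacitor — supply rail steady +; distorted output -; audible hum +; quiescent current high +; gain low +; excess current draw +; no output -
(D) oscillating regulator — supply rail steady +; distorted output -; audible hum +; quiescent current high -; gain low +; excess current draw -; no output -
(E) reversed diode — fails on supply rail steady, distorted output, audible hum, quiescent current high, gain low, excess current draw (predicts supply rail sagging, not supply rail steady; predicts quiescent current low, not quiescent current high; predicts gain high, not gain low)
Every candidate fails on at least one observation.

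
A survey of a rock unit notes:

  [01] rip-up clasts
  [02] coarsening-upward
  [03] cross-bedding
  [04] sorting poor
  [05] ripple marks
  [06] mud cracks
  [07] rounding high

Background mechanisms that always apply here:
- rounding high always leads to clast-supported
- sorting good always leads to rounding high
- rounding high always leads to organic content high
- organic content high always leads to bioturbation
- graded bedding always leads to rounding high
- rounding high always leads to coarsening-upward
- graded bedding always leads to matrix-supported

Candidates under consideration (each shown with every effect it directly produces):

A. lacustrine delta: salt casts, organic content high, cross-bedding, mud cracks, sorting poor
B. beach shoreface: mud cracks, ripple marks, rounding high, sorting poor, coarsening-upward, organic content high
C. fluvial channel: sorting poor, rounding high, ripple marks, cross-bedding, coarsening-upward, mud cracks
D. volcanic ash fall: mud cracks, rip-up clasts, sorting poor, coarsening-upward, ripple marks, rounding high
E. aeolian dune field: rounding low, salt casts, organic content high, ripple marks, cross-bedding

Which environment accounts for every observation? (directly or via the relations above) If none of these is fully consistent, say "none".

Per-candidate check:
(A) lacustrine delta — rip-up clasts miss; coarsening-upward miss; cross-bedding match; sorting poor match; ripple marks miss; mud cracks match; rounding high miss
(B) beach shoreface — does not account for rip-up clasts, cross-bedding
(C) fluvial channel — rip-up clasts miss; coarsening-upward match; cross-bedding match; sorting poor match; ripple marks match; mud cracks match; rounding high match
(D) volcanic ash fall — rip-up clasts match; coarsening-upward match; cross-bedding miss; sorting poor match; ripple marks match; mud cracks match; rounding high match
(E) aeolian dune field — rip-up clasts miss; coarsening-upward miss; cross-bedding match; sorting poor miss; ripple marks match; mud cracks miss; rounding high miss
None of the listed candidates fits everything.

none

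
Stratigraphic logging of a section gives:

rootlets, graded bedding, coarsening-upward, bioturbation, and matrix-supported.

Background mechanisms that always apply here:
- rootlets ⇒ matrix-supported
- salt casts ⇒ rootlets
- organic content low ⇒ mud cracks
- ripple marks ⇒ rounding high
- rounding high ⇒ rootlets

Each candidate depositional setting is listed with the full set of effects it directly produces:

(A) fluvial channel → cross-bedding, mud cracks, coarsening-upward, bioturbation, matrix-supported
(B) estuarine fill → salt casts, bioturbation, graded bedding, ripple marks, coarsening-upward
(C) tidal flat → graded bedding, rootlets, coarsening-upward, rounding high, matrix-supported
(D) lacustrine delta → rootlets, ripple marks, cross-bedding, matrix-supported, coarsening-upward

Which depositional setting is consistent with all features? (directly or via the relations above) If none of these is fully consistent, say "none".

For each candidate, compare predicted effects to what was observed:
(A) fluvial channel — does not account for rootlets, graded bedding
(B) estuarine fill — accounts for every observation (rootlets via salt casts → rootlets)
(C) tidal flat — does not account for bioturbation
(D) lacustrine delta — rootlets +; graded bedding -; coarsening-upward +; bioturbation -; matrix-supported +
Only (B) is consistent with every observation.

B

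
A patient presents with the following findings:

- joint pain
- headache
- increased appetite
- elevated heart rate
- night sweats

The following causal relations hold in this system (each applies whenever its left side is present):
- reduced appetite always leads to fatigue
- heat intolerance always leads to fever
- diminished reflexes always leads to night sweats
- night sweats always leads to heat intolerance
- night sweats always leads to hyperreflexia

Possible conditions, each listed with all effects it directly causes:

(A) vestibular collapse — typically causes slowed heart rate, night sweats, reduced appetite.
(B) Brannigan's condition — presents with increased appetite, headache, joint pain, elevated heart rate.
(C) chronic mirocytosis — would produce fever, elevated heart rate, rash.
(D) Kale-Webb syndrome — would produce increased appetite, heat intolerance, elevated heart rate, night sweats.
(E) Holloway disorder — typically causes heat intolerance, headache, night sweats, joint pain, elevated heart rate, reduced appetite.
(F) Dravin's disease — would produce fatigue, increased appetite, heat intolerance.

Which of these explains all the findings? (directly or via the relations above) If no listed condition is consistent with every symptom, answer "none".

none

Testing each hypothesis:
(A) vestibular collapse — fails on joint pain, headache, increased appetite, elevated heart rate (predicts reduced appetite, not increased appetite; predicts slowed heart rate, not elevated heart rate)
(B) Brannigan's condition — joint pain ✓; headache ✓; increased appetite ✓; elevated heart rate ✓; night sweats ✗
(C) chronic mirocytosis — joint pain ✗; headache ✗; increased appetite ✗; elevated heart rate ✓; night sweats ✗
(D) Kale-Webb syndrome — joint pain ✗; headache ✗; increased appetite ✓; elevated heart rate ✓; night sweats ✓
(E) Holloway disorder — fails on increased appetite (predicts reduced appetite, not increased appetite)
(F) Dravin's disease — joint pain ✗; headache ✗; increased appetite ✓; elevated heart rate ✗; night sweats ✗
No candidate is consistent with all observations.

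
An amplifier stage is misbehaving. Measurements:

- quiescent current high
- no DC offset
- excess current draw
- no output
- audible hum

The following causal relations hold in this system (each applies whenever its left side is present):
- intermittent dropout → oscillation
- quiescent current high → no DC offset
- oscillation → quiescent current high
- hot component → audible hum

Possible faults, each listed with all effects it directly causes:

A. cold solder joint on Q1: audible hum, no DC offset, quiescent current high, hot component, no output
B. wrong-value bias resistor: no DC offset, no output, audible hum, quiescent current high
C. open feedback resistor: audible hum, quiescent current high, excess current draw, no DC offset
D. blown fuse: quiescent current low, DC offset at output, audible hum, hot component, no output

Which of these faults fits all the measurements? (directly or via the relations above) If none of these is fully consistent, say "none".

For each candidate, compare predicted effects to what was observed:
(A) cold solder joint on Q1 — quiescent current high +; no DC offset +; excess current draw -; no output +; audible hum +
(B) wrong-value bias resistor — quiescent current high +; no DC offset +; excess current draw -; no output +; audible hum +
(C) open feedback resistor — does not account for no output
(D) blown fuse — fails on quiescent current high, no DC offset, excess current draw (predicts quiescent current low, not quiescent current high; predicts DC offset at output, not no DC offset)
No candidate is consistent with all observations.

none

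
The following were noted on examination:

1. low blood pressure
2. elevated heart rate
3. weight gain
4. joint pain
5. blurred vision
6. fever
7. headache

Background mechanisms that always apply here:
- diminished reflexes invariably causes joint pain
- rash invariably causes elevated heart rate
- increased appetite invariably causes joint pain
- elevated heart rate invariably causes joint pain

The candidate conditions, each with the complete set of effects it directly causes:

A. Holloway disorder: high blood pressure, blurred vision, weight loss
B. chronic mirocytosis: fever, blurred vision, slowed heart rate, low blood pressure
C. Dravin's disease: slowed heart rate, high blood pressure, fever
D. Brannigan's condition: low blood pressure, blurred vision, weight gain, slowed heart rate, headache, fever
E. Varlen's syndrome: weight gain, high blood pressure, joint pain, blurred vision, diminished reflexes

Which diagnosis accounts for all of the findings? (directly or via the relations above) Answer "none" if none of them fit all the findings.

For each candidate, compare predicted effects to what was observed:
(A) Holloway disorder — fails on low blood pressure, elevated heart rate, weight gain, joint pain, fever, headache (predicts high blood pressure, not low blood pressure; predicts weight loss, not weight gain)
(B) chronic mirocytosis — low blood pressure ✓; elevated heart rate ✗; weight gain ✗; joint pain ✗; blurred vision ✓; fever ✓; headache ✗
(C) Dravin's disease — fails on low blood pressure, elevated heart rate, weight gain, joint pain, blurred vision, headache (predicts high blood pressure, not low blood pressure; predicts slowed heart rate, not elevated heart rate)
(D) Brannigan's condition — low blood pressure ✓; elevated heart rate ✗; weight gain ✓; joint pain ✗; blurred vision ✓; fever ✓; headache ✓
(E) Varlen's syndrome — low blood pressure ✗; elevated heart rate ✗; weight gain ✓; joint pain ✓; blurred vision ✓; fever ✗; headache ✗
No candidate is consistent with all observations.

none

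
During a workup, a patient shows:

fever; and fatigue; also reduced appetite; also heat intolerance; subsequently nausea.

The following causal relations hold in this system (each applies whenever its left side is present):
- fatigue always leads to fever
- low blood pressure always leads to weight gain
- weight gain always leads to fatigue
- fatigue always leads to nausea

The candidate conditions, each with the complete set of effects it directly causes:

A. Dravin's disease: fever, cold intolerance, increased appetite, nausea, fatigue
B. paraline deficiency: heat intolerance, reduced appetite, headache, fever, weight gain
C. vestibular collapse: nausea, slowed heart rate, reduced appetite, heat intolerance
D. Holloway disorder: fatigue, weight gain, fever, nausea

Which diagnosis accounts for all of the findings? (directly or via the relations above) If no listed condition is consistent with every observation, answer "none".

Checking each candidate against the observations:
(A) Dravin's disease — fails on reduced appetite, heat intolerance (predicts increased appetite, not reduced appetite; predicts cold intolerance, not heat intolerance)
(B) paraline deficiency — accounts for every observation (fatigue through weight gain → fatigue)
(C) vestibular collapse — does not account for fever, fatigue
(D) Holloway disorder — does not account for reduced appetite, heat intolerance
Only (B) is consistent with every observation.

B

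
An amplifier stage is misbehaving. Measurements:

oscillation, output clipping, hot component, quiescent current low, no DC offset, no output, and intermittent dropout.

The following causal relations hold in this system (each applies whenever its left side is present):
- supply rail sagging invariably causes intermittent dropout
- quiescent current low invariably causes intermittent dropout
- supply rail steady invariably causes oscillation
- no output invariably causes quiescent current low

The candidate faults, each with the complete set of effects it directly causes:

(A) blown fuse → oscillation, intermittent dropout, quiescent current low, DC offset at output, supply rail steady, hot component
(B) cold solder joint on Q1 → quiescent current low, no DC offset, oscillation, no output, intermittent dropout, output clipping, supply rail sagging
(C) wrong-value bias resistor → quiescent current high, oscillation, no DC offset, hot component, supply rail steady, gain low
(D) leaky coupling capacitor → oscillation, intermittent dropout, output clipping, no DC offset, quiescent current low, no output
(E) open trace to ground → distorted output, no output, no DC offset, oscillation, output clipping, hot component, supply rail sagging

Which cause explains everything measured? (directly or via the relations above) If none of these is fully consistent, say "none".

E

Per-candidate check:
(A) blown fuse — oscillation +; output clipping -; hot component +; quiescent current low +; no DC offset -; no output -; intermittent dropout +
(B) cold solder joint on Q1 — does not account for hot component
(C) wrong-value bias resistor — oscillation +; output clipping -; hot component +; quiescent current low -; no DC offset +; no output -; intermittent dropout -
(D) leaky coupling capacitor — oscillation +; output clipping +; hot component -; quiescent current low +; no DC offset +; no output +; intermittent dropout +
(E) open trace to ground — accounts for every observation (quiescent current low by no output → quiescent current low)
(E) is the only candidate with no mismatches.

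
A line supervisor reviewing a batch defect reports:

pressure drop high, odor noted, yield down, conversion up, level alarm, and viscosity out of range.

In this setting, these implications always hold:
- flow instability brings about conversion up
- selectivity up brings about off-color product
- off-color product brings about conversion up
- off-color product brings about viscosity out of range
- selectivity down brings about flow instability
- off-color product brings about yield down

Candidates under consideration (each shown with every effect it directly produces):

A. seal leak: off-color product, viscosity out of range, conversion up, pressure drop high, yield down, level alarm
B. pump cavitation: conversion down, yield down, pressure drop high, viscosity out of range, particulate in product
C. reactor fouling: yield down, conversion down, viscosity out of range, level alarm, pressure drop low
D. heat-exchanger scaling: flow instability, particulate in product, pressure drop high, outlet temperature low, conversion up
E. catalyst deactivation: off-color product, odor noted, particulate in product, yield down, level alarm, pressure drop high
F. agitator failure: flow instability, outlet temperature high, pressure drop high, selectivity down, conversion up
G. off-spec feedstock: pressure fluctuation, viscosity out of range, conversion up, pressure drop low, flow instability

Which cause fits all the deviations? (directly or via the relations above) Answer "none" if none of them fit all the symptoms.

Per-candidate check:
(A) seal leak — pressure drop high match; odor noted miss; yield down match; conversion up match; level alarm match; viscosity out of range match
(B) pump cavitation — pressure drop high match; odor noted miss; yield down match; conversion up miss; level alarm miss; viscosity out of range match
(C) reactor fouling — pressure drop high miss; odor noted miss; yield down match; conversion up miss; level alarm match; viscosity out of range match
(D) heat-exchanger scaling — pressure drop high match; odor noted miss; yield down miss; conversion up match; level alarm miss; viscosity out of range miss
(E) catalyst deactivation — accounts for every observation (conversion up via off-color product → conversion up)
(F) agitator failure — does not account for odor noted, yield down, level alarm, viscosity out of range
(G) off-spec feedstock — pressure drop high miss; odor noted miss; yield down miss; conversion up match; level alarm miss; viscosity out of range match
(E) alone accounts for all the evidence.

E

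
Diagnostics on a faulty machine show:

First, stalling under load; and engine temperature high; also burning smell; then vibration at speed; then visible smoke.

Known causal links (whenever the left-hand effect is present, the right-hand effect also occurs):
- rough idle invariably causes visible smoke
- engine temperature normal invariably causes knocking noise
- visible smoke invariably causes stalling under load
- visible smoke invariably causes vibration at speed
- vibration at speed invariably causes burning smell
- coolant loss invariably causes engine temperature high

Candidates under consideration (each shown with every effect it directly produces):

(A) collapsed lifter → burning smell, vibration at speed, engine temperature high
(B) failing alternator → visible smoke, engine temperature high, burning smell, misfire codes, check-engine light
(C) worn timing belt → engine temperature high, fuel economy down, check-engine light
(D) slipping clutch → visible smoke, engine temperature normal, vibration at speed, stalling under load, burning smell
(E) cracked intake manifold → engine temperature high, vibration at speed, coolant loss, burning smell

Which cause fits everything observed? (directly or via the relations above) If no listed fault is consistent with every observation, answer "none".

Per-candidate check:
(A) collapsed lifter — stalling under load -; engine temperature high +; burning smell +; vibration at speed +; visible smoke -
(B) failing alternator — accounts for every observation (stalling under load via visible smoke → stalling under load)
(C) worn timing belt — does not account for stalling under load, burning smell, vibration at speed, visible smoke
(D) slipping clutch — fails on engine temperature high (predicts engine temperature normal, not engine temperature high)
(E) cracked intake manifold — stalling under load -; engine temperature high +; burning smell +; vibration at speed +; visible smoke -
(B) is the only candidate with no mismatches.

B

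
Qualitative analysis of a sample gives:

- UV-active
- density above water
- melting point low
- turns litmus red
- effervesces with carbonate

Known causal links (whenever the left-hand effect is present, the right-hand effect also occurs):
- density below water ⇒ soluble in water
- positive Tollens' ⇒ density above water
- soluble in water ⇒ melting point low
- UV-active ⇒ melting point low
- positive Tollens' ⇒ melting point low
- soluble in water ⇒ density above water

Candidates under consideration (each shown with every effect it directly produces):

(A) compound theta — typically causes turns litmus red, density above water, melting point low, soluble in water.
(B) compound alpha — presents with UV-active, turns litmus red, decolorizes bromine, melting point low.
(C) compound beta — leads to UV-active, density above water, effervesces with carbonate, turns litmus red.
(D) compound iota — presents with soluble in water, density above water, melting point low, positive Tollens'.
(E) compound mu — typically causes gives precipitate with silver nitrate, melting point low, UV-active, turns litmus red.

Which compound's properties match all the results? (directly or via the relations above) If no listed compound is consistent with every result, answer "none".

C

Per-candidate check:
(A) compound theta — UV-active miss; density above water match; melting point low match; turns litmus red match; effervesces with carbonate miss
(B) compound alpha — UV-active match; density above water miss; melting point low match; turns litmus red match; effervesces with carbonate miss
(C) compound beta — UV-active match; density above water match; melting point low match (via UV-active → melting point low); turns litmus red match; effervesces with carbonate match
(D) compound iota — UV-active miss; density above water match; melting point low match; turns litmus red miss; effervesces with carbonate miss
(E) compound mu — UV-active match; density above water miss; melting point low match; turns litmus red match; effervesces with carbonate miss
Only (C) is consistent with every observation.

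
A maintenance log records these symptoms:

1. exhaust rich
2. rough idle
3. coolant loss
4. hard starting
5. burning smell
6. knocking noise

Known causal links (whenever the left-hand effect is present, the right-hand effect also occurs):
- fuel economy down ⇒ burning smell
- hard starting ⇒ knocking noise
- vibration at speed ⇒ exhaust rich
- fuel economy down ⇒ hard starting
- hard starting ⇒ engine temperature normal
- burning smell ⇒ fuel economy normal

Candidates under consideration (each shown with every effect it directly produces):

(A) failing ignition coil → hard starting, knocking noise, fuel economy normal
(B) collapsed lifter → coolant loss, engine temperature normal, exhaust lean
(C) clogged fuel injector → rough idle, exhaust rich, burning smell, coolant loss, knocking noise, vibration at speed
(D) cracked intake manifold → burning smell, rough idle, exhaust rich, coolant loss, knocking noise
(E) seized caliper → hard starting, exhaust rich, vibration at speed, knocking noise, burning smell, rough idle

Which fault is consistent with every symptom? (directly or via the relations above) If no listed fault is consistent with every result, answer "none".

For each candidate, compare predicted effects to what was observed:
(A) failing ignition coil — exhaust rich -; rough idle -; coolant loss -; hard starting +; burning smell -; knocking noise +
(B) collapsed lifter — fails on exhaust rich, rough idle, hard starting, burning smell, knocking noise (predicts exhaust lean, not exhaust rich)
(C) clogged fuel injector — does not account for hard starting
(D) cracked intake manifold — exhaust rich +; rough idle +; coolant loss +; hard starting -; burning smell +; knocking noise +
(E) seized caliper — does not account for coolant loss
Every candidate fails on at least one observation.

none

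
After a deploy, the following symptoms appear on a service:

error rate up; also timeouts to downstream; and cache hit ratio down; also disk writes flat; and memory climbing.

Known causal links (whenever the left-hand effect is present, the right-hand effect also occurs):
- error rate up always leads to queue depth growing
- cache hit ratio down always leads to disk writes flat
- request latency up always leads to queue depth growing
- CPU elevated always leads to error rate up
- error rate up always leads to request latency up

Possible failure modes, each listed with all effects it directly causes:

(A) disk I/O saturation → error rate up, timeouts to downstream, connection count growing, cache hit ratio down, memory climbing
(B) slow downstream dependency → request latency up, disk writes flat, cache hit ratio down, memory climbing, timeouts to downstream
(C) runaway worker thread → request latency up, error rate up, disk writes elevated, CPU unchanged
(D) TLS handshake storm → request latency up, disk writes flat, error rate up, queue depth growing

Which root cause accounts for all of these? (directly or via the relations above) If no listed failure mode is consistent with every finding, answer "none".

A

Testing each hypothesis:
(A) disk I/O saturation — error rate up +; timeouts to downstream +; cache hit ratio down +; disk writes flat + (through cache hit ratio down → disk writes flat); memory climbing +
(B) slow downstream dependency — does not account for error rate up
(C) runaway worker thread — error rate up +; timeouts to downstream -; cache hit ratio down -; disk writes flat -; memory climbing -
(D) TLS handshake storm — error rate up +; timeouts to downstream -; cache hit ratio down -; disk writes flat +; memory climbing -
(A) is the only candidate with no mismatches.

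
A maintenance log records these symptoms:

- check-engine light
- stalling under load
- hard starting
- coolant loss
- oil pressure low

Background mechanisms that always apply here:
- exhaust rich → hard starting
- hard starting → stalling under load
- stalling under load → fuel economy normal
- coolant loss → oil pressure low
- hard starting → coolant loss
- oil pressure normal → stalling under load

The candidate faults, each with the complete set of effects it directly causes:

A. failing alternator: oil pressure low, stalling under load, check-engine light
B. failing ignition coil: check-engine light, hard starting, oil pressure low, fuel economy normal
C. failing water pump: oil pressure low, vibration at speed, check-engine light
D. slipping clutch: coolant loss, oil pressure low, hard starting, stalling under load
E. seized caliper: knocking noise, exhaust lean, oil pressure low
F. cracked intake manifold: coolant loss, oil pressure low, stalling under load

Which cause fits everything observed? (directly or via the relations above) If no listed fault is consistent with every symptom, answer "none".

Testing each hypothesis:
(A) failing alternator — does not account for hard starting, coolant loss
(B) failing ignition coil — accounts for every observation (stalling under load through hard starting → stalling under load)
(C) failing water pump — check-engine light yes; stalling under load NO; hard starting NO; coolant loss NO; oil pressure low yes
(D) slipping clutch — does not account for check-engine light
(E) seized caliper — does not account for check-engine light, stalling under load, hard starting, coolant loss
(F) cracked intake manifold — check-engine light NO; stalling under load yes; hard starting NO; coolant loss yes; oil pressure low yes
Only (B) is consistent with every observation.

B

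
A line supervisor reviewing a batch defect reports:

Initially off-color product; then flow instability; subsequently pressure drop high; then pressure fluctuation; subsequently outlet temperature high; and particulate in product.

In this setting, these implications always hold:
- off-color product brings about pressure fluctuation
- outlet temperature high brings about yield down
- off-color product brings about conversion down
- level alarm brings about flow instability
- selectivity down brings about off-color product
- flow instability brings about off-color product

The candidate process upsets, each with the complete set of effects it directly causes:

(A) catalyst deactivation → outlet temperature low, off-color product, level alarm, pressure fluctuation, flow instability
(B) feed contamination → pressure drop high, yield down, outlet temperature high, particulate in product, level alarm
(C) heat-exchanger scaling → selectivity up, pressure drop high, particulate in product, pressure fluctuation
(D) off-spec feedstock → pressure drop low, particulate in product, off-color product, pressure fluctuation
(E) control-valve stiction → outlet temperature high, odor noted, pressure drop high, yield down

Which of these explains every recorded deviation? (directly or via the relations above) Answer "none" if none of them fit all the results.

Per-candidate check:
(A) catalyst deactivation — fails on pressure drop high, outlet temperature high, particulate in product (predicts outlet temperature low, not outlet temperature high)
(B) feed contamination — off-color product ✓ (through level alarm → flow instability → off-color product); flow instability ✓ (through level alarm → flow instability); pressure drop high ✓; pressure fluctuation ✓ (through level alarm → flow instability → off-color product → pressure fluctuation); outlet temperature high ✓; particulate in product ✓
(C) heat-exchanger scaling — off-color product ✗; flow instability ✗; pressure drop high ✓; pressure fluctuation ✓; outlet temperature high ✗; particulate in product ✓
(D) off-spec feedstock — off-color product ✓; flow instability ✗; pressure drop high ✗; pressure fluctuation ✓; outlet temperature high ✗; particulate in product ✓
(E) control-valve stiction — does not account for off-color product, flow instability, pressure fluctuation, particulate in product
(B) alone accounts for all the evidence.

B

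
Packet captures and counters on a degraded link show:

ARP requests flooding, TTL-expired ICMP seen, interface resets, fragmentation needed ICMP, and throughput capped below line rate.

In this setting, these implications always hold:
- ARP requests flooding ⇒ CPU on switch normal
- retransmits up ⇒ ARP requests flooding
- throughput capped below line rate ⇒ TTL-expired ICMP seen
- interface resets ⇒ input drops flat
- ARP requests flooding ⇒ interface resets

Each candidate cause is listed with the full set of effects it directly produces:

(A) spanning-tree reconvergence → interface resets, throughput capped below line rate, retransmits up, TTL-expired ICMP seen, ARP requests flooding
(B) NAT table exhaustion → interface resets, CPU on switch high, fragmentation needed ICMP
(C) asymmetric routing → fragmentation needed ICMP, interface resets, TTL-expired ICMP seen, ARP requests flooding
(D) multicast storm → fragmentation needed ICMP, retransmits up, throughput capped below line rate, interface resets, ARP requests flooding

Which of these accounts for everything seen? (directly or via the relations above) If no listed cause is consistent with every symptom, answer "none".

D

For each candidate, compare predicted effects to what was observed:
(A) spanning-tree reconvergence — does not account for fragmentation needed ICMP
(B) NAT table exhaustion — ARP requests flooding NO; TTL-expired ICMP seen NO; interface resets yes; fragmentation needed ICMP yes; throughput capped below line rate NO
(C) asymmetric routing — does not account for throughput capped below line rate
(D) multicast storm — accounts for every observation (TTL-expired ICMP seen via throughput capped below line rate → TTL-expired ICMP seen)
Only (D) is consistent with every observation.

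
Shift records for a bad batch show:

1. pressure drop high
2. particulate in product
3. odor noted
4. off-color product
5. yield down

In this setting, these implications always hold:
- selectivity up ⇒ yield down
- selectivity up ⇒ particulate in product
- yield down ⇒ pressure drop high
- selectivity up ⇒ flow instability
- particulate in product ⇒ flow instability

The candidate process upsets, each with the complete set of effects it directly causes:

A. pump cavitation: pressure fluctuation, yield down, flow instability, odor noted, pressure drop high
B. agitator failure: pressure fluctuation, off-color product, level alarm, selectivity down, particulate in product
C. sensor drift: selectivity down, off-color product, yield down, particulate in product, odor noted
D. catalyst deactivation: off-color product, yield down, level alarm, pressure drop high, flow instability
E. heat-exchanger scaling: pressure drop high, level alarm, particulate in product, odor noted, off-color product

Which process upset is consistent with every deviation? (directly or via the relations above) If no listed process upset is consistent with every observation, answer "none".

Checking each candidate against the observations:
(A) pump cavitation — pressure drop high ✓; particulate in product ✗; odor noted ✓; off-color product ✗; yield down ✓
(B) agitator failure — does not account for pressure drop high, odor noted, yield down
(C) sensor drift — pressure drop high ✓ (by yield down → pressure drop high); particulate in product ✓; odor noted ✓; off-color product ✓; yield down ✓
(D) catalyst deactivation — does not account for particulate in product, odor noted
(E) heat-exchanger scaling — pressure drop high ✓; particulate in product ✓; odor noted ✓; off-color product ✓; yield down ✗
Only (C) is consistent with every observation.

C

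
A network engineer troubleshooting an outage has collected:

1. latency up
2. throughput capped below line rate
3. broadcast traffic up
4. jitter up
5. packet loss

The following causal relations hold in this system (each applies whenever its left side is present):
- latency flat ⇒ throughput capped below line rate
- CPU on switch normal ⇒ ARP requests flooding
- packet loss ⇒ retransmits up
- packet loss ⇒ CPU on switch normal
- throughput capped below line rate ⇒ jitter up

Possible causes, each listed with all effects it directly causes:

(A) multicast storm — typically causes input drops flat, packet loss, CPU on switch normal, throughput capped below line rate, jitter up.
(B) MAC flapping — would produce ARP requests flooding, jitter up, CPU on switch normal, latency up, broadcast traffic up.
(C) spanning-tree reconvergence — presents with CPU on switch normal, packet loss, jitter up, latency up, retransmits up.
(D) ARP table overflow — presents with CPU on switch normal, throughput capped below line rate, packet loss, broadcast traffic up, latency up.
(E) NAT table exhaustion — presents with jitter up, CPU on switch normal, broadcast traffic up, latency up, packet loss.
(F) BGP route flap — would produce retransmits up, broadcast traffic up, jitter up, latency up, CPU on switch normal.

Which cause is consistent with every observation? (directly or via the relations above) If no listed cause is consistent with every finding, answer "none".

D

Per-candidate check:
(A) multicast storm — latency up -; throughput capped below line rate +; broadcast traffic up -; jitter up +; packet loss +
(B) MAC flapping — latency up +; throughput capped below line rate -; broadcast traffic up +; jitter up +; packet loss -
(C) spanning-tree reconvergence — latency up +; throughput capped below line rate -; broadcast traffic up -; jitter up +; packet loss +
(D) ARP table overflow — accounts for every observation (jitter up by throughput capped below line rate → jitter up)
(E) NAT table exhaustion — latency up +; throughput capped below line rate -; broadcast traffic up +; jitter up +; packet loss +
(F) BGP route flap — latency up +; throughput capped below line rate -; broadcast traffic up +; jitter up +; packet loss -
Only (D) is consistent with every observation.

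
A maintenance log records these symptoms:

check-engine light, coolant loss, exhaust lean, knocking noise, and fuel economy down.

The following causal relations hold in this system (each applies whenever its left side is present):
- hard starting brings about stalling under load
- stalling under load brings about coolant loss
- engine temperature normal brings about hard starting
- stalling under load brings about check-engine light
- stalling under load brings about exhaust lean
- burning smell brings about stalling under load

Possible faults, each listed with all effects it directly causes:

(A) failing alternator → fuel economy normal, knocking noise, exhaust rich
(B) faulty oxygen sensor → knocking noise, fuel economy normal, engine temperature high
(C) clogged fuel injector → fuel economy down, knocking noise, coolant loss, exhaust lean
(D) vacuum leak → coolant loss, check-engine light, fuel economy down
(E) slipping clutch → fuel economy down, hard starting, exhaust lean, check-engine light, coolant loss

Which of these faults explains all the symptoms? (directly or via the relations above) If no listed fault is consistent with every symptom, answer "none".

Testing each hypothesis:
(A) failing alternator — check-engine light NO; coolant loss NO; exhaust lean NO; knocking noise yes; fuel economy down NO
(B) faulty oxygen sensor — check-engine light NO; coolant loss NO; exhaust lean NO; knocking noise yes; fuel economy down NO
(C) clogged fuel injector — check-engine light NO; coolant loss yes; exhaust lean yes; knocking noise yes; fuel economy down yes
(D) vacuum leak — does not account for exhaust lean, knocking noise
(E) slipping clutch — does not account for knocking noise
Every candidate fails on at least one observation.

none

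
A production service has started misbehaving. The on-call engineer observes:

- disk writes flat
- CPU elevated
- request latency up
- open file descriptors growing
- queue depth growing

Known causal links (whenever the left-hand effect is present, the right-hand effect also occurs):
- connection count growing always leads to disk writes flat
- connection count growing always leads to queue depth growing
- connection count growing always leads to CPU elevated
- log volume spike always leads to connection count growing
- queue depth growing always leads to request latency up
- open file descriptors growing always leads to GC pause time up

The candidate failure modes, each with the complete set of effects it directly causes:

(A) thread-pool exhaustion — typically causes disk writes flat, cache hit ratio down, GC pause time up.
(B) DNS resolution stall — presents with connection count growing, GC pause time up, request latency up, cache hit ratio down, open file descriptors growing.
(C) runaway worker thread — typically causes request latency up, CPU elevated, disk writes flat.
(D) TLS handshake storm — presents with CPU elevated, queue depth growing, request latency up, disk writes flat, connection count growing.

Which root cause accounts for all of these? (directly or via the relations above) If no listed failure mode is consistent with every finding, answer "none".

B

For each candidate, compare predicted effects to what was observed:
(A) thread-pool exhaustion — does not account for CPU elevated, request latency up, open file descriptors growing, queue depth growing
(B) DNS resolution stall — disk writes flat yes (via connection count growing → disk writes flat); CPU elevated yes (via connection count growing → CPU elevated); request latency up yes; open file descriptors growing yes; queue depth growing yes (via connection count growing → queue depth growing)
(C) runaway worker thread — does not account for open file descriptors growing, queue depth growing
(D) TLS handshake storm — does not account for open file descriptors growing
Only (B) is consistent with every observation.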